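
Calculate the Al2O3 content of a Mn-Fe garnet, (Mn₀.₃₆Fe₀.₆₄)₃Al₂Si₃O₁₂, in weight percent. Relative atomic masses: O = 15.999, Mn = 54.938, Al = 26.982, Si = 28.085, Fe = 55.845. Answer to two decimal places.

20.53 wt%

Molar mass of (Mn₀.₃₆Fe₀.₆₄)₃Al₂Si₃O₁₂ = 1.08*54.938 + 1.92*55.845 + 2*26.982 + 3*28.085 + 12*15.999 = 496.762 g/mol.
Each formula unit contains 2 Al, equivalent to 2/2 = 1.0000 mol Al2O3.
M(Al2O3) = 2×26.982 + 3×15.999 = 101.961 g/mol.
Mass of Al2O3 per formula unit = 1.0000 × 101.961 = 101.961 g.
Al2O3 wt% = 101.961 / 496.762 × 100 = 20.53%.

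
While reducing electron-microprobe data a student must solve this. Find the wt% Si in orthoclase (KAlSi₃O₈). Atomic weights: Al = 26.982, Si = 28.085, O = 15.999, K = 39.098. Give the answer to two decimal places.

M(KAlSi₃O₈) = 278.327 g/mol.
Si contributes 3 × 28.085 = 84.255 g per mole.
84.255/278.327 = 0.3027 → 30.27%.

30.27 wt%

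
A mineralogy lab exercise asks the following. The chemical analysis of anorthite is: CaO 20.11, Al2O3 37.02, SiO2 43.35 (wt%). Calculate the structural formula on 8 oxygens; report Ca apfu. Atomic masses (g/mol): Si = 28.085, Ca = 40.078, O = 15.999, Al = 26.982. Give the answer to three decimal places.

0.992 Ca apfu

CaO: 20.11/56.077 = 0.35861 mol → 0.35861 mol Ca, 0.35861 mol O.
Al2O3: 37.02/101.961 = 0.36308 mol → 0.72616 mol Al, 1.08924 mol O.
SiO2: 43.35/60.083 = 0.72150 mol → 0.72150 mol Si, 1.44300 mol O.
Total oxygen = 2.89085 mol. Normalization factor = 8/2.89085 = 2.76735.
Ca per 8 O = 0.35861 × 2.76735 = 0.992.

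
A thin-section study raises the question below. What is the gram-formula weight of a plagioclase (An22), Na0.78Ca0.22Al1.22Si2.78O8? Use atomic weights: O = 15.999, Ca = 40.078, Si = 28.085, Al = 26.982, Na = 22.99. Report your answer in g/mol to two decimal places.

The formula mass is the sum 0.78*22.99 + 0.22*40.078 + 1.22*26.982 + 2.78*28.085 + 8*15.999.

265.74 g/mol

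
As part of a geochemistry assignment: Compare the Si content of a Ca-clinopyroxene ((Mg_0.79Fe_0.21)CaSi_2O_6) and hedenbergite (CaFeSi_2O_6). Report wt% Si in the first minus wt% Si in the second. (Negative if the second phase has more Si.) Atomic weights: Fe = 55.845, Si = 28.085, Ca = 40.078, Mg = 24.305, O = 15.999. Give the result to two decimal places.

2.53 percentage points

Si in (Mg_0.79Fe_0.21)CaSi_2O_6: molar mass 223.170 g/mol; 2×28.085 = 56.170 g → 25.17 wt%.
Si in CaFeSi_2O_6: molar mass 248.087 g/mol; 2×28.085 = 56.170 g → 22.64 wt%.
Difference = 25.17 − 22.64 = 2.53 percentage points.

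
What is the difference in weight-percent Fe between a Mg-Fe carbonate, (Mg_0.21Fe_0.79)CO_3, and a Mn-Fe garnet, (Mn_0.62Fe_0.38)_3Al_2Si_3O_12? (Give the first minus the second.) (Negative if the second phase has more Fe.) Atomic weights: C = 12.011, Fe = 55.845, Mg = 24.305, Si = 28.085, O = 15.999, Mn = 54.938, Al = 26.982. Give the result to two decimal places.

27.56 percentage points

M((Mg_0.21Fe_0.79)CO_3) = 109.230 g/mol, so wt% Fe = 44.118/109.230 × 100 = 40.39%.
M((Mn_0.62Fe_0.38)_3Al_2Si_3O_12) = 496.055 g/mol, so wt% Fe = 63.663/496.055 × 100 = 12.83%.
40.39 − 12.83 = 27.56 pp.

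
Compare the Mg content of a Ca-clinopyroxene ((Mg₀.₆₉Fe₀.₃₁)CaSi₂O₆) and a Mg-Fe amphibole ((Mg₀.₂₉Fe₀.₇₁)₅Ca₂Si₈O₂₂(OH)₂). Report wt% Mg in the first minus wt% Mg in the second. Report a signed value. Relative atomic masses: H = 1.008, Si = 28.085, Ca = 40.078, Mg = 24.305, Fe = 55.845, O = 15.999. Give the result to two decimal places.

M((Mg₀.₆₉Fe₀.₃₁)CaSi₂O₆) = 226.324 g/mol, so wt% Mg = 16.770/226.324 × 100 = 7.41%.
M((Mg₀.₂₉Fe₀.₇₁)₅Ca₂Si₈O₂₂(OH)₂) = 924.320 g/mol, so wt% Mg = 35.242/924.320 × 100 = 3.81%.
7.41 − 3.81 = 3.60 pp.

3.60 percentage points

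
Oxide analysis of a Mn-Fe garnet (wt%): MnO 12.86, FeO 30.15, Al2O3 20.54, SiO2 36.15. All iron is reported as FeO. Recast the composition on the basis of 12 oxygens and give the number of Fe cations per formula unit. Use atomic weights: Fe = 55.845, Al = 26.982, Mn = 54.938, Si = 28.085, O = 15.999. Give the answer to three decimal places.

2.091 Fe apfu

12.86 wt% MnO ÷ 70.937 g/mol = 0.18129 mol, giving 0.18129 Mn and 0.18129 O.
30.15 wt% FeO ÷ 71.844 g/mol = 0.41966 mol, giving 0.41966 Fe and 0.41966 O.
20.54 wt% Al2O3 ÷ 101.961 g/mol = 0.20145 mol, giving 0.40290 Al and 0.60435 O.
36.15 wt% SiO2 ÷ 60.083 g/mol = 0.60167 mol, giving 0.60167 Si and 1.20334 O.
Oxygen sums to 2.40864; scaling by 12/2.40864 = 4.98206 puts the formula on 12 O.
Fe: 0.41966 × 4.98206 = 2.091 atoms per formula unit.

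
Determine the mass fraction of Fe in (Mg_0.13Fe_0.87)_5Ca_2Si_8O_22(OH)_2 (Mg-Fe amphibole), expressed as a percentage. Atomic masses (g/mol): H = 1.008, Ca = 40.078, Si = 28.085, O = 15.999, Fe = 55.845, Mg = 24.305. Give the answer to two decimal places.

25.58 mass %

Molar mass of (Mg_0.13Fe_0.87)_5Ca_2Si_8O_22(OH)_2: 0.65*24.305 + 4.35*55.845 + 2*40.078 + 8*28.085 + 24*15.999 + 2*1.008 = 949.552 g/mol.
Mass of Fe per formula unit: 4.35 × 55.845 = 242.926 g.
Weight fraction Fe = 242.926 / 949.552 = 0.2558.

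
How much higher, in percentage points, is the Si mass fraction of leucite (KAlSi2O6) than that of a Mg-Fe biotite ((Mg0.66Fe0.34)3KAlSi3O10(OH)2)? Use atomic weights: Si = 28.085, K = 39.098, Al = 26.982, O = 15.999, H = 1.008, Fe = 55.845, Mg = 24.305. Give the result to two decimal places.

M(KAlSi2O6) = 218.244 g/mol, so wt% Si = 56.170/218.244 × 100 = 25.74%.
M((Mg0.66Fe0.34)3KAlSi3O10(OH)2) = 449.425 g/mol, so wt% Si = 84.255/449.425 × 100 = 18.75%.
25.74 − 18.75 = 6.99 pp.

6.99 percentage points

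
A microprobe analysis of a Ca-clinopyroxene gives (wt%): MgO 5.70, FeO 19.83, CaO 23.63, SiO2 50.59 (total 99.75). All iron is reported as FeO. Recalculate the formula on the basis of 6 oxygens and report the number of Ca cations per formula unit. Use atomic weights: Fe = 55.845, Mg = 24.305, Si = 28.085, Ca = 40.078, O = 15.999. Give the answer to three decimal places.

1.002 Ca apfu

MgO (M=40.304): mol = 0.14143; Mg = 0.14143, O = 0.14143.
FeO (M=71.844): mol = 0.27601; Fe = 0.27601, O = 0.27601.
CaO (M=56.077): mol = 0.42138; Ca = 0.42138, O = 0.42138.
SiO2 (M=60.083): mol = 0.84200; Si = 0.84200, O = 1.68400.
ΣO = 2.52282; factor = 6/ΣO = 2.37829.
Ca apfu = 0.42138 × 2.37829 = 1.002.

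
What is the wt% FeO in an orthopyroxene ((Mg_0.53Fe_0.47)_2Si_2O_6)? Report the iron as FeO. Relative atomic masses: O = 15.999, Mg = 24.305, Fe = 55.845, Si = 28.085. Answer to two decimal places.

Molar mass of (Mg_0.53Fe_0.47)_2Si_2O_6 = 1.06·24.305 + 0.94·55.845 + 2·28.085 + 6·15.999 = 230.422 g/mol.
Each formula unit contains 0.94 Fe, equivalent to 0.94/1 = 0.9400 mol FeO.
M(FeO) = 1×55.845 + 1×15.999 = 71.844 g/mol.
Mass of FeO per formula unit = 0.9400 × 71.844 = 67.533 g.
FeO wt% = 67.533 / 230.422 × 100 = 29.31%.

29.31 wt%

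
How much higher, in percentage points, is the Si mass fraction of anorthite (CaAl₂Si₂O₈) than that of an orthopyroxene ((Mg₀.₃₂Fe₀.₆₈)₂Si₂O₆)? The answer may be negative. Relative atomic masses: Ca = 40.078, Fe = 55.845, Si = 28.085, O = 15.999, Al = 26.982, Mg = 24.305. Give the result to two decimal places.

-2.86 percentage points

M(CaAl₂Si₂O₈) = 278.204 g/mol, so wt% Si = 56.170/278.204 × 100 = 20.19%.
M((Mg₀.₃₂Fe₀.₆₈)₂Si₂O₆) = 243.668 g/mol, so wt% Si = 56.170/243.668 × 100 = 23.05%.
20.19 − 23.05 = -2.86 pp.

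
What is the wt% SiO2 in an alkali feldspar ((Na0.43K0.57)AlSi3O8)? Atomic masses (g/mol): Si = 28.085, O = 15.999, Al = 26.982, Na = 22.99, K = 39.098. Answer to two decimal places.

66.41 wt%

M((Na0.43K0.57)AlSi3O8) = 271.401 g/mol; M(SiO2) = 60.083 g/mol.
Moles SiO2 per formula unit = 3 Si ÷ 1 = 3.0000.
SiO2 fraction = (3.0000 × 60.083) / 271.401 = 180.249/271.401 = 0.6641.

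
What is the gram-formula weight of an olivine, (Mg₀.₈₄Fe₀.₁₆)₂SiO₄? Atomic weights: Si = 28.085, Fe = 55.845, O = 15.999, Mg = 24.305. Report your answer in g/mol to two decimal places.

M = 1.68*24.305 + 0.32*55.845 + 1*28.085 + 4*15.999

150.78 g/mol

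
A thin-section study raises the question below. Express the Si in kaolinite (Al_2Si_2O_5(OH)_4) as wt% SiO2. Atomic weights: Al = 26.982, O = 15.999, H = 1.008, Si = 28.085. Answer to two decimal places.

46.55 wt%

M(Al_2Si_2O_5(OH)_4) = 258.157 g/mol; M(SiO2) = 60.083 g/mol.
Moles SiO2 per formula unit = 2 Si ÷ 1 = 2.0000.
SiO2 fraction = (2.0000 × 60.083) / 258.157 = 120.166/258.157 = 0.4655.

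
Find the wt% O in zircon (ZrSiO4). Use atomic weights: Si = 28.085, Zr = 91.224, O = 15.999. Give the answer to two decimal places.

34.91 wt%

Formula mass = 1×91.224 + 1×28.085 + 4×15.999 = 183.305 g/mol, of which 63.996 g is O.
So O makes up 63.996/183.305 = 0.3491 of the mass, i.e. 34.91%.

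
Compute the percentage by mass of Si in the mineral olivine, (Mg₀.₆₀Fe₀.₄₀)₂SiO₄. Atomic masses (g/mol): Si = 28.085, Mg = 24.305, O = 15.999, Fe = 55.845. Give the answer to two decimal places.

M((Mg₀.₆₀Fe₀.₄₀)₂SiO₄) = 165.923 g/mol.
Si contributes 1 × 28.085 = 28.085 g per mole.
28.085/165.923 = 0.1693 → 16.93%.

16.93 wt%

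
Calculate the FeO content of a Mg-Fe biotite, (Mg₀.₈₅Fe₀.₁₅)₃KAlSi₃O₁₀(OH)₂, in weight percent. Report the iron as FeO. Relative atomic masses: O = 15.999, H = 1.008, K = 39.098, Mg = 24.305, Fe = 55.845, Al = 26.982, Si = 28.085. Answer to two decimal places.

7.49 wt%

Molar mass of (Mg₀.₈₅Fe₀.₁₅)₃KAlSi₃O₁₀(OH)₂ = 2.55×24.305 + 0.45×55.845 + 1×39.098 + 1×26.982 + 3×28.085 + 12×15.999 + 2×1.008 = 431.447 g/mol.
Each formula unit contains 0.45 Fe, equivalent to 0.45/1 = 0.4500 mol FeO.
M(FeO) = 1×55.845 + 1×15.999 = 71.844 g/mol.
Mass of FeO per formula unit = 0.4500 × 71.844 = 32.330 g.
FeO wt% = 32.330 / 431.447 × 100 = 7.49%.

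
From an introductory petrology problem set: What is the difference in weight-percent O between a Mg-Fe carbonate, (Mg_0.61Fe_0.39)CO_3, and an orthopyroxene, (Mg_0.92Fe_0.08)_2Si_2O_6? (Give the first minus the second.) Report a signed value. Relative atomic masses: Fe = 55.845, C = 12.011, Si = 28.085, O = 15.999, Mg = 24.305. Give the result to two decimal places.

3.04 percentage points

M((Mg_0.61Fe_0.39)CO_3) = 96.614 g/mol, so wt% O = 47.997/96.614 × 100 = 49.68%.
M((Mg_0.92Fe_0.08)_2Si_2O_6) = 205.820 g/mol, so wt% O = 95.994/205.820 × 100 = 46.64%.
49.68 − 46.64 = 3.04 pp.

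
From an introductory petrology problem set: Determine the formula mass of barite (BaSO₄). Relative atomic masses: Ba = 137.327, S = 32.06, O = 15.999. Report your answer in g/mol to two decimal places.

233.38 g/mol

Ba: 1 × 137.327 = 137.3270
S: 1 × 32.06 = 32.0600
O: 4 × 15.999 = 63.9960
Summing the contributions gives the formula mass.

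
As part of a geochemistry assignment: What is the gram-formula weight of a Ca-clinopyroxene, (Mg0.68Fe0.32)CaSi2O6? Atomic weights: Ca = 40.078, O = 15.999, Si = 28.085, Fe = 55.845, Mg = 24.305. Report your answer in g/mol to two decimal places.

Mg: 0.68 × 24.305 = 16.5274
Fe: 0.32 × 55.845 = 17.8704
Ca: 1 × 40.078 = 40.0780
Si: 2 × 28.085 = 56.1700
O: 6 × 15.999 = 95.9940
Summing the contributions gives the formula mass.

226.64 g/mol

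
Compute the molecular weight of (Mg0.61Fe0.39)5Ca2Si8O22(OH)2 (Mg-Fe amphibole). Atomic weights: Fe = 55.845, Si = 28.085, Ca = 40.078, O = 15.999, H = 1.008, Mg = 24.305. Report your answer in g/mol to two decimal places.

M = 3.05×24.305 + 1.95×55.845 + 2×40.078 + 8×28.085 + 24×15.999 + 2×1.008

873.86 g/mol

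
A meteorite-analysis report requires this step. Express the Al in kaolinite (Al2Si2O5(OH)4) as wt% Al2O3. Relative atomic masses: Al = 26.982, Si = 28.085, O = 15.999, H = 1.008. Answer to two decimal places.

Formula mass = 258.157 g/mol.
2 Al → 1.0000 mol Al2O3 per formula unit; M(Al2O3) = 101.961, so Al2O3 mass = 101.961 g.
101.961/258.157 × 100 = 39.50 wt%.

39.50 wt%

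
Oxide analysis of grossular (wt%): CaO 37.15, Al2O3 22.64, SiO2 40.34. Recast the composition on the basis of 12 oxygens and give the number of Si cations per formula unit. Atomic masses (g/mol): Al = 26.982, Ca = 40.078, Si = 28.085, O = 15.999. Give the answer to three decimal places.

37.15 wt% CaO ÷ 56.077 g/mol = 0.66248 mol, giving 0.66248 Ca and 0.66248 O.
22.64 wt% Al2O3 ÷ 101.961 g/mol = 0.22205 mol, giving 0.44410 Al and 0.66615 O.
40.34 wt% SiO2 ÷ 60.083 g/mol = 0.67140 mol, giving 0.67140 Si and 1.34280 O.
Oxygen sums to 2.67143; scaling by 12/2.67143 = 4.49198 puts the formula on 12 O.
Si: 0.67140 × 4.49198 = 3.016 atoms per formula unit.

3.016 Si apfu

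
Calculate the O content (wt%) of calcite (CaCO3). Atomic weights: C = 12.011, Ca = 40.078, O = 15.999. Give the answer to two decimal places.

Molar mass of CaCO3: 1·40.078 + 1·12.011 + 3·15.999 = 100.086 g/mol.
Mass of O per formula unit: 3 × 15.999 = 47.997 g.
Weight fraction O = 47.997 / 100.086 = 0.4796.

47.96 wt%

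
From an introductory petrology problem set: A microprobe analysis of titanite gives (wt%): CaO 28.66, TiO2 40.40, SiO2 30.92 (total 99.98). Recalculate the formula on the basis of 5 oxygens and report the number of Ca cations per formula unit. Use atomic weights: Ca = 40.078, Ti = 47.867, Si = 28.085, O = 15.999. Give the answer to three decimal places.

CaO (M=56.077): mol = 0.51108; Ca = 0.51108, O = 0.51108.
TiO2 (M=79.865): mol = 0.50585; Ti = 0.50585, O = 1.01170.
SiO2 (M=60.083): mol = 0.51462; Si = 0.51462, O = 1.02924.
ΣO = 2.55202; factor = 5/ΣO = 1.95923.
Ca apfu = 0.51108 × 1.95923 = 1.001.

1.001 Ca apfu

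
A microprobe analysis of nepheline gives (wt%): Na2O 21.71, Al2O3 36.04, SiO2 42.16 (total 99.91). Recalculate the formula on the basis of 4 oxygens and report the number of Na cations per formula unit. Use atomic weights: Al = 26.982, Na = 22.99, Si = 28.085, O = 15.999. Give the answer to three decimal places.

0.996 Na apfu

Na2O (M=61.979): mol = 0.35028; Na = 0.70056, O = 0.35028.
Al2O3 (M=101.961): mol = 0.35347; Al = 0.70694, O = 1.06041.
SiO2 (M=60.083): mol = 0.70170; Si = 0.70170, O = 1.40340.
ΣO = 2.81409; factor = 4/ΣO = 1.42142.
Na apfu = 0.70056 × 1.42142 = 0.996.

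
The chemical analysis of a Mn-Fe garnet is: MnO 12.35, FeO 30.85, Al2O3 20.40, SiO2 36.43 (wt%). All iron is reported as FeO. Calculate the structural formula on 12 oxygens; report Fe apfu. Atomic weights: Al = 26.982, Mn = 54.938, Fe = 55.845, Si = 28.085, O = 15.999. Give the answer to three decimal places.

2.132 Fe apfu

MnO (M=70.937): mol = 0.17410; Mn = 0.17410, O = 0.17410.
FeO (M=71.844): mol = 0.42940; Fe = 0.42940, O = 0.42940.
Al2O3 (M=101.961): mol = 0.20008; Al = 0.40016, O = 0.60024.
SiO2 (M=60.083): mol = 0.60633; Si = 0.60633, O = 1.21266.
ΣO = 2.41640; factor = 12/ΣO = 4.96607.
Fe apfu = 0.42940 × 4.96607 = 2.132.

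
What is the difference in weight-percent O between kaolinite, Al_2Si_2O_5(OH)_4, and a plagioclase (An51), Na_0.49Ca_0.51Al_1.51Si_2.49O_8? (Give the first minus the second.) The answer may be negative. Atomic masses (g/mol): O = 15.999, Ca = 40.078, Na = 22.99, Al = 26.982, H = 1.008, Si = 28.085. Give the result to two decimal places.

First mineral: 143.991 g O in 258.157 g formula = 55.78 wt% O.
Second mineral: 127.992 g O in 270.371 g formula = 47.34 wt% O.
55.78% − 47.34% gives a difference of 8.44 percentage points.

8.44 percentage points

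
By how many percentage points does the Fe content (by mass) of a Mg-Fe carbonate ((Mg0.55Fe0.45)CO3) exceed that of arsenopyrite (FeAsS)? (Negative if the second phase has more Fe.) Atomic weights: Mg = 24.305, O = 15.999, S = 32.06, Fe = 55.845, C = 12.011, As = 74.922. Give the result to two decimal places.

Fe in (Mg0.55Fe0.45)CO3: molar mass 98.506 g/mol; 0.45×55.845 = 25.130 g → 25.51 wt%.
Fe in FeAsS: molar mass 162.827 g/mol; 1×55.845 = 55.845 g → 34.30 wt%.
Difference = 25.51 − 34.30 = -8.79 percentage points.

-8.79 percentage points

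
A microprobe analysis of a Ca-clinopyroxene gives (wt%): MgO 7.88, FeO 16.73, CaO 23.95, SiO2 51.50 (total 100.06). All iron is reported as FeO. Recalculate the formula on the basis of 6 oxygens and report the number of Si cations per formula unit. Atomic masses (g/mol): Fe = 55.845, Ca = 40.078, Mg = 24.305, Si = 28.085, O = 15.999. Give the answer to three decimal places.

MgO (M=40.304): mol = 0.19551; Mg = 0.19551, O = 0.19551.
FeO (M=71.844): mol = 0.23287; Fe = 0.23287, O = 0.23287.
CaO (M=56.077): mol = 0.42709; Ca = 0.42709, O = 0.42709.
SiO2 (M=60.083): mol = 0.85715; Si = 0.85715, O = 1.71430.
ΣO = 2.56977; factor = 6/ΣO = 2.33484.
Si apfu = 0.85715 × 2.33484 = 2.001.

2.001 Si apfu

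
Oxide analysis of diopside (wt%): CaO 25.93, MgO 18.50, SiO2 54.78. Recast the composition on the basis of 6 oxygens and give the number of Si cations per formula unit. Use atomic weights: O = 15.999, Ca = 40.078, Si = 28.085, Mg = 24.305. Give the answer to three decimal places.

1.993 Si apfu

25.93 wt% CaO ÷ 56.077 g/mol = 0.46240 mol, giving 0.46240 Ca and 0.46240 O.
18.50 wt% MgO ÷ 40.304 g/mol = 0.45901 mol, giving 0.45901 Mg and 0.45901 O.
54.78 wt% SiO2 ÷ 60.083 g/mol = 0.91174 mol, giving 0.91174 Si and 1.82348 O.
Oxygen sums to 2.74489; scaling by 6/2.74489 = 2.18588 puts the formula on 6 O.
Si: 0.91174 × 2.18588 = 1.993 atoms per formula unit.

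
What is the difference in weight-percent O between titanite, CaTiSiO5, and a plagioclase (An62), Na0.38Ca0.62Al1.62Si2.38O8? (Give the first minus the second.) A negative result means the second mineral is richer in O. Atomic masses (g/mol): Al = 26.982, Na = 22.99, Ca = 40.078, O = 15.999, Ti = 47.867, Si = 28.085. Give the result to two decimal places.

-6.22 percentage points

M(CaTiSiO5) = 196.025 g/mol, so wt% O = 79.995/196.025 × 100 = 40.81%.
M(Na0.38Ca0.62Al1.62Si2.38O8) = 272.130 g/mol, so wt% O = 127.992/272.130 × 100 = 47.03%.
40.81 − 47.03 = -6.22 pp.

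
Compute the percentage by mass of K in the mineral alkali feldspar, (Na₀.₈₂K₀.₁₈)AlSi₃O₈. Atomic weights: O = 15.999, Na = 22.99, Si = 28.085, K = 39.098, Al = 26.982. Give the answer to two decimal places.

2.65 weight percent

Formula mass = 0.82·22.99 + 0.18·39.098 + 1·26.982 + 3·28.085 + 8·15.999 = 265.118 g/mol, of which 7.038 g is K.
So K makes up 7.038/265.118 = 0.0265 of the mass, i.e. 2.65%.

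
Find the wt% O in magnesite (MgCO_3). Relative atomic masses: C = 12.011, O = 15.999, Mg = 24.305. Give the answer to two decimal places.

56.93 weight percent

Formula mass = 1·24.305 + 1·12.011 + 3·15.999 = 84.313 g/mol, of which 47.997 g is O.
So O makes up 47.997/84.313 = 0.5693 of the mass, i.e. 56.93%.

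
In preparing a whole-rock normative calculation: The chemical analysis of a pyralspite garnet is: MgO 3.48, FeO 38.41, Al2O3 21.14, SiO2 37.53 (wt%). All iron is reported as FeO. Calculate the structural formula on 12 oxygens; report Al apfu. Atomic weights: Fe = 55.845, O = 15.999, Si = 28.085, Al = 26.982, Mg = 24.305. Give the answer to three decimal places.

MgO (M=40.304): mol = 0.08634; Mg = 0.08634, O = 0.08634.
FeO (M=71.844): mol = 0.53463; Fe = 0.53463, O = 0.53463.
Al2O3 (M=101.961): mol = 0.20733; Al = 0.41466, O = 0.62199.
SiO2 (M=60.083): mol = 0.62464; Si = 0.62464, O = 1.24928.
ΣO = 2.49224; factor = 12/ΣO = 4.81495.
Al apfu = 0.41466 × 4.81495 = 1.997.

1.997 Al apfu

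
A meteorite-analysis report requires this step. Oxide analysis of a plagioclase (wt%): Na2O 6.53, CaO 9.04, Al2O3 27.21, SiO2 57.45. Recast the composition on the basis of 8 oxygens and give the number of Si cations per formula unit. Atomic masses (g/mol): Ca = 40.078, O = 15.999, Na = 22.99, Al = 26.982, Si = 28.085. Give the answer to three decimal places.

2.567 Si apfu

Na2O (M=61.979): mol = 0.10536; Na = 0.21072, O = 0.10536.
CaO (M=56.077): mol = 0.16121; Ca = 0.16121, O = 0.16121.
Al2O3 (M=101.961): mol = 0.26687; Al = 0.53374, O = 0.80061.
SiO2 (M=60.083): mol = 0.95618; Si = 0.95618, O = 1.91236.
ΣO = 2.97954; factor = 8/ΣO = 2.68498.
Si apfu = 0.95618 × 2.68498 = 2.567.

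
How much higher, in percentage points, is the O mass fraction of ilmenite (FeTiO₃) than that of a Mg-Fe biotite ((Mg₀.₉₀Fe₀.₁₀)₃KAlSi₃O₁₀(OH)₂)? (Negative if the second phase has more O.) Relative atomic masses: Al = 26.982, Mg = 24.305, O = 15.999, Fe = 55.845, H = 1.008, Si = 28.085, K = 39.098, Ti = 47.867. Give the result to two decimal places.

M(FeTiO₃) = 151.709 g/mol, so wt% O = 47.997/151.709 × 100 = 31.64%.
M((Mg₀.₉₀Fe₀.₁₀)₃KAlSi₃O₁₀(OH)₂) = 426.716 g/mol, so wt% O = 191.988/426.716 × 100 = 44.99%.
31.64 − 44.99 = -13.35 pp.

-13.35 percentage points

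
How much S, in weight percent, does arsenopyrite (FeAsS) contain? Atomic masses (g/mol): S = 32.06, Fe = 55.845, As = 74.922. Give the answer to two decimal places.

M(FeAsS) = 162.827 g/mol.
S contributes 1 × 32.06 = 32.060 g per mole.
32.060/162.827 = 0.1969 → 19.69%.

19.69 weight percent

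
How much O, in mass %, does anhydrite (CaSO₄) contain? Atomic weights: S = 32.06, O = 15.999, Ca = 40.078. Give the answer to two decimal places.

Formula mass = 1×40.078 + 1×32.06 + 4×15.999 = 136.134 g/mol, of which 63.996 g is O.
So O makes up 63.996/136.134 = 0.4701 of the mass, i.e. 47.01%.

47.01 mass %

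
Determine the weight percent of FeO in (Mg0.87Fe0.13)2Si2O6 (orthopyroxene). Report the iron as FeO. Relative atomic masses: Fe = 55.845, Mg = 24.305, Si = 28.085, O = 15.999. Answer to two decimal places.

Formula mass = 208.974 g/mol.
0.26 Fe → 0.2600 mol FeO per formula unit; M(FeO) = 71.844, so FeO mass = 18.679 g.
18.679/208.974 × 100 = 8.94 wt%.

8.94 wt%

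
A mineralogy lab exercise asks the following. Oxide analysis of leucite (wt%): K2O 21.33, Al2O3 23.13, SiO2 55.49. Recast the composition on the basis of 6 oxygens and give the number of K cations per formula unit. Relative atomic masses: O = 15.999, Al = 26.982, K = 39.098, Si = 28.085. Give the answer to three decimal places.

K2O: 21.33/94.195 = 0.22645 mol → 0.45290 mol K, 0.22645 mol O.
Al2O3: 23.13/101.961 = 0.22685 mol → 0.45370 mol Al, 0.68055 mol O.
SiO2: 55.49/60.083 = 0.92356 mol → 0.92356 mol Si, 1.84712 mol O.
Total oxygen = 2.75412 mol. Normalization factor = 6/2.75412 = 2.17855.
K per 6 O = 0.45290 × 2.17855 = 0.987.

0.987 K apfu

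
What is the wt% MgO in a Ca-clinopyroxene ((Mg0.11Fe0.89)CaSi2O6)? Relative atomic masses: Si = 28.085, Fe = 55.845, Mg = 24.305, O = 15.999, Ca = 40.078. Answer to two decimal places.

1.81 wt%

Molar mass of (Mg0.11Fe0.89)CaSi2O6 = 0.11×24.305 + 0.89×55.845 + 1×40.078 + 2×28.085 + 6×15.999 = 244.618 g/mol.
Each formula unit contains 0.11 Mg, equivalent to 0.11/1 = 0.1100 mol MgO.
M(MgO) = 1×24.305 + 1×15.999 = 40.304 g/mol.
Mass of MgO per formula unit = 0.1100 × 40.304 = 4.433 g.
MgO wt% = 4.433 / 244.618 × 100 = 1.81%.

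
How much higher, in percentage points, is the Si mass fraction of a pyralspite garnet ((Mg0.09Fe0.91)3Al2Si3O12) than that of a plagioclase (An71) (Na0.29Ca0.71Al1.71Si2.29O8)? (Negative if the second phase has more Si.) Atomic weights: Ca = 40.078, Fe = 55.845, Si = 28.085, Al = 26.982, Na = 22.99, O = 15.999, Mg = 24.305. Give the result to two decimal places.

-6.29 percentage points

First mineral: 84.255 g Si in 489.226 g formula = 17.22 wt% Si.
Second mineral: 64.315 g Si in 273.568 g formula = 23.51 wt% Si.
17.22% − 23.51% gives a difference of -6.29 percentage points.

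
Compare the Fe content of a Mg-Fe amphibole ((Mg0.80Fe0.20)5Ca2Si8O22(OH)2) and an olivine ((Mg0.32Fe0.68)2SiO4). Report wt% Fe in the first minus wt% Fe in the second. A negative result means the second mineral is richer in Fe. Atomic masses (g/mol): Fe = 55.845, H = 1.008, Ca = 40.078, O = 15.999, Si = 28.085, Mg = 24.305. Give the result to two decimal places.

First mineral: 55.845 g Fe in 843.893 g formula = 6.62 wt% Fe.
Second mineral: 75.949 g Fe in 183.585 g formula = 41.37 wt% Fe.
6.62% − 41.37% gives a difference of -34.75 percentage points.

-34.75 percentage points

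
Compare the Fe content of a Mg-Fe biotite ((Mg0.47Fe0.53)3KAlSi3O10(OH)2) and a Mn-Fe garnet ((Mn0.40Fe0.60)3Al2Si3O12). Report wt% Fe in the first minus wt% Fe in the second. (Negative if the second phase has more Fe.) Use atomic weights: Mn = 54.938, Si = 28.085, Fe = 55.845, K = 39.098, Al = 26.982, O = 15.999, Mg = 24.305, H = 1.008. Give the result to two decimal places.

M((Mg0.47Fe0.53)3KAlSi3O10(OH)2) = 467.403 g/mol, so wt% Fe = 88.794/467.403 × 100 = 19.00%.
M((Mn0.40Fe0.60)3Al2Si3O12) = 496.654 g/mol, so wt% Fe = 100.521/496.654 × 100 = 20.24%.
19.00 − 20.24 = -1.24 pp.

-1.24 percentage points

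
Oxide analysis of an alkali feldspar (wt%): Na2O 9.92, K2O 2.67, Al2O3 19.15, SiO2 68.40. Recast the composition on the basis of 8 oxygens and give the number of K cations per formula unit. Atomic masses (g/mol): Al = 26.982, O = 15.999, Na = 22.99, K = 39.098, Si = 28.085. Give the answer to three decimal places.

0.150 K apfu

Na2O (M=61.979): mol = 0.16005; Na = 0.32010, O = 0.16005.
K2O (M=94.195): mol = 0.02835; K = 0.05670, O = 0.02835.
Al2O3 (M=101.961): mol = 0.18782; Al = 0.37564, O = 0.56346.
SiO2 (M=60.083): mol = 1.13843; Si = 1.13843, O = 2.27686.
ΣO = 3.02872; factor = 8/ΣO = 2.64138.
K apfu = 0.05670 × 2.64138 = 0.150.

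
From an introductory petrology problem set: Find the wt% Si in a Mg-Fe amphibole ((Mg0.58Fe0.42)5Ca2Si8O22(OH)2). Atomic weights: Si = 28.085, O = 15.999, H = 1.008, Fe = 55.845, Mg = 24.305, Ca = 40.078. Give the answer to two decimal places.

25.57 mass %

Formula mass = 2.90×24.305 + 2.10×55.845 + 2×40.078 + 8×28.085 + 24×15.999 + 2×1.008 = 878.587 g/mol, of which 224.680 g is Si.
So Si makes up 224.680/878.587 = 0.2557 of the mass, i.e. 25.57%.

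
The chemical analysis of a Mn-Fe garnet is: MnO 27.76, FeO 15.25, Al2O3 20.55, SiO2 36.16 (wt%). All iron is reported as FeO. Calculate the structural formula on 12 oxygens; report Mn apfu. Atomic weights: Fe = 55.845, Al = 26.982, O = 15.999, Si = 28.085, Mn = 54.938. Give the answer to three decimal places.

1.947 Mn apfu

MnO: 27.76/70.937 = 0.39133 mol → 0.39133 mol Mn, 0.39133 mol O.
FeO: 15.25/71.844 = 0.21227 mol → 0.21227 mol Fe, 0.21227 mol O.
Al2O3: 20.55/101.961 = 0.20155 mol → 0.40310 mol Al, 0.60465 mol O.
SiO2: 36.16/60.083 = 0.60183 mol → 0.60183 mol Si, 1.20366 mol O.
Total oxygen = 2.41191 mol. Normalization factor = 12/2.41191 = 4.97531.
Mn per 12 O = 0.39133 × 4.97531 = 1.947.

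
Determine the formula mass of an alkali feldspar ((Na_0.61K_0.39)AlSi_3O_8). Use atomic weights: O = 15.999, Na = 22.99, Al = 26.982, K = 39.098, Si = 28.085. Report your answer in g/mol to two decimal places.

268.50 g/mol

M = 0.61×22.99 + 0.39×39.098 + 1×26.982 + 3×28.085 + 8×15.999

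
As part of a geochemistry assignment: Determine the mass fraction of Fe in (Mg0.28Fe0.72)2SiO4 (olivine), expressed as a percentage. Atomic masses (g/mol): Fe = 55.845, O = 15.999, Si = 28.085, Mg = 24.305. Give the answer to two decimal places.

43.21 weight percent

M((Mg0.28Fe0.72)2SiO4) = 186.109 g/mol.
Fe contributes 1.44 × 55.845 = 80.417 g per mole.
80.417/186.109 = 0.4321 → 43.21%.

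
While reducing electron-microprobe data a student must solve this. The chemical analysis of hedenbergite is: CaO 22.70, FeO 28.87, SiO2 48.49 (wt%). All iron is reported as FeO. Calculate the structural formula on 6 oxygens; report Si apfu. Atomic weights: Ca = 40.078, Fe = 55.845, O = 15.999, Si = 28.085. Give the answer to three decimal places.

CaO (M=56.077): mol = 0.40480; Ca = 0.40480, O = 0.40480.
FeO (M=71.844): mol = 0.40184; Fe = 0.40184, O = 0.40184.
SiO2 (M=60.083): mol = 0.80705; Si = 0.80705, O = 1.61410.
ΣO = 2.42074; factor = 6/ΣO = 2.47858.
Si apfu = 0.80705 × 2.47858 = 2.000.

2.000 Si apfu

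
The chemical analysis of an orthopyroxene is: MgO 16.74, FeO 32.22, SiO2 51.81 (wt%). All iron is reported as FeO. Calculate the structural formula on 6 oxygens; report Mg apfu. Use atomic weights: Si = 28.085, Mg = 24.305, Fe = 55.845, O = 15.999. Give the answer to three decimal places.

MgO (M=40.304): mol = 0.41534; Mg = 0.41534, O = 0.41534.
FeO (M=71.844): mol = 0.44847; Fe = 0.44847, O = 0.44847.
SiO2 (M=60.083): mol = 0.86231; Si = 0.86231, O = 1.72462.
ΣO = 2.58843; factor = 6/ΣO = 2.31801.
Mg apfu = 0.41534 × 2.31801 = 0.963.

0.963 Mg apfu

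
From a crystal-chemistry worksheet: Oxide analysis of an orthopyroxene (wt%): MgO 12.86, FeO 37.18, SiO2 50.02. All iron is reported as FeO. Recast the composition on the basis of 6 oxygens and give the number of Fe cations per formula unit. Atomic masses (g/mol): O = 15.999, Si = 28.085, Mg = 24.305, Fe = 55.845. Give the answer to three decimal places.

MgO (M=40.304): mol = 0.31908; Mg = 0.31908, O = 0.31908.
FeO (M=71.844): mol = 0.51751; Fe = 0.51751, O = 0.51751.
SiO2 (M=60.083): mol = 0.83252; Si = 0.83252, O = 1.66504.
ΣO = 2.50163; factor = 6/ΣO = 2.39844.
Fe apfu = 0.51751 × 2.39844 = 1.241.

1.241 Fe apfu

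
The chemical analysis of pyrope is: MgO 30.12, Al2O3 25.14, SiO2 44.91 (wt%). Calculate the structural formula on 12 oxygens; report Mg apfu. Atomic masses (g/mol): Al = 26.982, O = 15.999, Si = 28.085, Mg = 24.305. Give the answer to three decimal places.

3.007 Mg apfu

MgO (M=40.304): mol = 0.74732; Mg = 0.74732, O = 0.74732.
Al2O3 (M=101.961): mol = 0.24656; Al = 0.49312, O = 0.73968.
SiO2 (M=60.083): mol = 0.74747; Si = 0.74747, O = 1.49494.
ΣO = 2.98194; factor = 12/ΣO = 4.02423.
Mg apfu = 0.74732 × 4.02423 = 3.007.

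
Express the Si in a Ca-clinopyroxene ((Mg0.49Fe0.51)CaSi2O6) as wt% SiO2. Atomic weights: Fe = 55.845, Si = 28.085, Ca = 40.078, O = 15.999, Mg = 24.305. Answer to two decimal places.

Formula mass = 232.632 g/mol.
2 Si → 2.0000 mol SiO2 per formula unit; M(SiO2) = 60.083, so SiO2 mass = 120.166 g.
120.166/232.632 × 100 = 51.65 wt%.

51.65 wt%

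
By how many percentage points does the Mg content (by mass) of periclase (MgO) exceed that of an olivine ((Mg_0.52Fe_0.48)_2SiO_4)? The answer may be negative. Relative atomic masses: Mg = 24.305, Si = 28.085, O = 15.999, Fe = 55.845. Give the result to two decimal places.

45.52 percentage points

M(MgO) = 40.304 g/mol, so wt% Mg = 24.305/40.304 × 100 = 60.30%.
M((Mg_0.52Fe_0.48)_2SiO_4) = 170.969 g/mol, so wt% Mg = 25.277/170.969 × 100 = 14.78%.
60.30 − 14.78 = 45.52 pp.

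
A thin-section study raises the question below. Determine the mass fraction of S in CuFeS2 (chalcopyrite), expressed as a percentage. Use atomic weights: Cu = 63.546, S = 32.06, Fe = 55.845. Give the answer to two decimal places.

34.94 mass %

Molar mass of CuFeS2: 1*63.546 + 1*55.845 + 2*32.06 = 183.511 g/mol.
Mass of S per formula unit: 2 × 32.06 = 64.120 g.
Weight fraction S = 64.120 / 183.511 = 0.3494.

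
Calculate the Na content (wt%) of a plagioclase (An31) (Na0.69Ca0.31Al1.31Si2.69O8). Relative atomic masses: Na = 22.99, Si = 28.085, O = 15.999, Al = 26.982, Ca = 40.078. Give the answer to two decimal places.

5.94 wt%

Molar mass of Na0.69Ca0.31Al1.31Si2.69O8: 0.69×22.99 + 0.31×40.078 + 1.31×26.982 + 2.69×28.085 + 8×15.999 = 267.174 g/mol.
Mass of Na per formula unit: 0.69 × 22.99 = 15.863 g.
Weight fraction Na = 15.863 / 267.174 = 0.0594.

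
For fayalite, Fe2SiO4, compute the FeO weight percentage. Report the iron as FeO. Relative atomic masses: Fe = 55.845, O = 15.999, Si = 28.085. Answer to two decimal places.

M(Fe2SiO4) = 203.771 g/mol; M(FeO) = 71.844 g/mol.
Moles FeO per formula unit = 2 Fe ÷ 1 = 2.0000.
FeO fraction = (2.0000 × 71.844) / 203.771 = 143.688/203.771 = 0.7051.

70.51 wt%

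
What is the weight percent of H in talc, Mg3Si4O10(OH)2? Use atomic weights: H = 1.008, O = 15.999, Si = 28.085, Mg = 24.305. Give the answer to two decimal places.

0.53 mass %

M(Mg3Si4O10(OH)2) = 379.259 g/mol.
H contributes 2 × 1.008 = 2.016 g per mole.
2.016/379.259 = 0.0053 → 0.53%.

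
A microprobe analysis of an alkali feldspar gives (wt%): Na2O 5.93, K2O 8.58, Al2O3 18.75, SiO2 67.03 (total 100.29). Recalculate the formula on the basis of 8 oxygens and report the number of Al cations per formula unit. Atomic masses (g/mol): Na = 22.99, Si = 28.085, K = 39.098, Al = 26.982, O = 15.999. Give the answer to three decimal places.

5.93 wt% Na2O ÷ 61.979 g/mol = 0.09568 mol, giving 0.19136 Na and 0.09568 O.
8.58 wt% K2O ÷ 94.195 g/mol = 0.09109 mol, giving 0.18218 K and 0.09109 O.
18.75 wt% Al2O3 ÷ 101.961 g/mol = 0.18389 mol, giving 0.36778 Al and 0.55167 O.
67.03 wt% SiO2 ÷ 60.083 g/mol = 1.11562 mol, giving 1.11562 Si and 2.23124 O.
Oxygen sums to 2.96968; scaling by 8/2.96968 = 2.69389 puts the formula on 8 O.
Al: 0.36778 × 2.69389 = 0.991 atoms per formula unit.

0.991 Al apfu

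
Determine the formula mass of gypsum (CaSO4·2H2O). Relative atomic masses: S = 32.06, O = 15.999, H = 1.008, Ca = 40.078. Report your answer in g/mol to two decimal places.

Ca: 1 × 40.078 = 40.0780
S: 1 × 32.06 = 32.0600
O: 6 × 15.999 = 95.9940
H: 4 × 1.008 = 4.0320
Summing the contributions gives the formula mass.

172.16 g/mol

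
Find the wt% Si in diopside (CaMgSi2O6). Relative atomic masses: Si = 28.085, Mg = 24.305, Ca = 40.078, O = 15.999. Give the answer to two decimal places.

25.94 mass %

Molar mass of CaMgSi2O6: 1*40.078 + 1*24.305 + 2*28.085 + 6*15.999 = 216.547 g/mol.
Mass of Si per formula unit: 2 × 28.085 = 56.170 g.
Weight fraction Si = 56.170 / 216.547 = 0.2594.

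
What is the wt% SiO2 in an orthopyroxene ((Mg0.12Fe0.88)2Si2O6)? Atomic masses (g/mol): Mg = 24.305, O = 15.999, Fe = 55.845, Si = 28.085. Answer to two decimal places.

M((Mg0.12Fe0.88)2Si2O6) = 256.284 g/mol; M(SiO2) = 60.083 g/mol.
Moles SiO2 per formula unit = 2 Si ÷ 1 = 2.0000.
SiO2 fraction = (2.0000 × 60.083) / 256.284 = 120.166/256.284 = 0.4689.

46.89 wt%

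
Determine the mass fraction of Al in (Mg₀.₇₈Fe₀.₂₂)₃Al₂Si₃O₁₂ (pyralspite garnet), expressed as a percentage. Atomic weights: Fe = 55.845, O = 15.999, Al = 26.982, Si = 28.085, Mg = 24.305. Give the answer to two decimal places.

Formula mass = 2.34*24.305 + 0.66*55.845 + 2*26.982 + 3*28.085 + 12*15.999 = 423.938 g/mol, of which 53.964 g is Al.
So Al makes up 53.964/423.938 = 0.1273 of the mass, i.e. 12.73%.

12.73 weight percent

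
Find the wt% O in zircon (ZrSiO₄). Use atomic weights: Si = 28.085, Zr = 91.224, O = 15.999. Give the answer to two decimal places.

M(ZrSiO₄) = 183.305 g/mol.
O contributes 4 × 15.999 = 63.996 g per mole.
63.996/183.305 = 0.3491 → 34.91%.

34.91 mass %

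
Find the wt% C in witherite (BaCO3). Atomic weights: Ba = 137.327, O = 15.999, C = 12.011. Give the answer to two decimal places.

M(BaCO3) = 197.335 g/mol.
C contributes 1 × 12.011 = 12.011 g per mole.
12.011/197.335 = 0.0609 → 6.09%.

6.09 wt%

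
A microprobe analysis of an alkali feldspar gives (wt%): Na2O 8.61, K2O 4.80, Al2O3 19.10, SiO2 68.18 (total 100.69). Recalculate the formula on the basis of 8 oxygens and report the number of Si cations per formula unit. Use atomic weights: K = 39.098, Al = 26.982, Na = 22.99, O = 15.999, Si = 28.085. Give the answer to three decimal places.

Na2O (M=61.979): mol = 0.13892; Na = 0.27784, O = 0.13892.
K2O (M=94.195): mol = 0.05096; K = 0.10192, O = 0.05096.
Al2O3 (M=101.961): mol = 0.18733; Al = 0.37466, O = 0.56199.
SiO2 (M=60.083): mol = 1.13476; Si = 1.13476, O = 2.26952.
ΣO = 3.02139; factor = 8/ΣO = 2.64779.
Si apfu = 1.13476 × 2.64779 = 3.005.

3.005 Si apfu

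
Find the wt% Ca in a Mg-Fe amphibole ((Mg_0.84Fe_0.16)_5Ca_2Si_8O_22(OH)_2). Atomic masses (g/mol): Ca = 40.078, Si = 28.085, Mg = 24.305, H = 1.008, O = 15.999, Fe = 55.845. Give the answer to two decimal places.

Molar mass of (Mg_0.84Fe_0.16)_5Ca_2Si_8O_22(OH)_2: 4.20*24.305 + 0.80*55.845 + 2*40.078 + 8*28.085 + 24*15.999 + 2*1.008 = 837.585 g/mol.
Mass of Ca per formula unit: 2 × 40.078 = 80.156 g.
Weight fraction Ca = 80.156 / 837.585 = 0.0957.

9.57 wt%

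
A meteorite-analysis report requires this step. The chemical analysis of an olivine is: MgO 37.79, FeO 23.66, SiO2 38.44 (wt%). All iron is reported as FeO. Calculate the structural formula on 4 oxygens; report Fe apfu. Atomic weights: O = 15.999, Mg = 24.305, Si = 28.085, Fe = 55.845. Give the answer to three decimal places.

0.517 Fe apfu

37.79 wt% MgO ÷ 40.304 g/mol = 0.93762 mol, giving 0.93762 Mg and 0.93762 O.
23.66 wt% FeO ÷ 71.844 g/mol = 0.32932 mol, giving 0.32932 Fe and 0.32932 O.
38.44 wt% SiO2 ÷ 60.083 g/mol = 0.63978 mol, giving 0.63978 Si and 1.27956 O.
Oxygen sums to 2.54650; scaling by 4/2.54650 = 1.57078 puts the formula on 4 O.
Fe: 0.32932 × 1.57078 = 0.517 atoms per formula unit.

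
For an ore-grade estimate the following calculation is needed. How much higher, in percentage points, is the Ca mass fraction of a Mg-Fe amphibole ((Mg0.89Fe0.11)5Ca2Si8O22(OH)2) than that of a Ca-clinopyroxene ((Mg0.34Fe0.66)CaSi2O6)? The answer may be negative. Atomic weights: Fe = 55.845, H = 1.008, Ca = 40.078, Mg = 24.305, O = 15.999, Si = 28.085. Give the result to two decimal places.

-7.22 percentage points

Ca in (Mg0.89Fe0.11)5Ca2Si8O22(OH)2: molar mass 829.700 g/mol; 2×40.078 = 80.156 g → 9.66 wt%.
Ca in (Mg0.34Fe0.66)CaSi2O6: molar mass 237.363 g/mol; 1×40.078 = 40.078 g → 16.88 wt%.
Difference = 9.66 − 16.88 = -7.22 percentage points.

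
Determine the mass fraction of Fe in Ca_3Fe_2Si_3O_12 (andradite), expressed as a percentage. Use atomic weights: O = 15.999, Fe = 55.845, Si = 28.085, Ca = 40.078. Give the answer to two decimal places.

21.98 mass %

Molar mass of Ca_3Fe_2Si_3O_12: 3*40.078 + 2*55.845 + 3*28.085 + 12*15.999 = 508.167 g/mol.
Mass of Fe per formula unit: 2 × 55.845 = 111.690 g.
Weight fraction Fe = 111.690 / 508.167 = 0.2198.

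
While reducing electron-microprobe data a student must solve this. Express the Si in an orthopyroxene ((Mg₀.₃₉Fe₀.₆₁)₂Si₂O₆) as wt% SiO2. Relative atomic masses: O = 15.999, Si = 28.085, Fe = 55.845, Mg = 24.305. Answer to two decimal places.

50.23 wt%

Formula mass = 239.253 g/mol.
2 Si → 2.0000 mol SiO2 per formula unit; M(SiO2) = 60.083, so SiO2 mass = 120.166 g.
120.166/239.253 × 100 = 50.23 wt%.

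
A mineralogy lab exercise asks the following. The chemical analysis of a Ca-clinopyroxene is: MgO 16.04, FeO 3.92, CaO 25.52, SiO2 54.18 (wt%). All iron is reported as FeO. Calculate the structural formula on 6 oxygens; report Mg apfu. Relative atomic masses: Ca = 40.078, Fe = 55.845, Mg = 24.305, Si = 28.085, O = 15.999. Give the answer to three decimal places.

MgO (M=40.304): mol = 0.39798; Mg = 0.39798, O = 0.39798.
FeO (M=71.844): mol = 0.05456; Fe = 0.05456, O = 0.05456.
CaO (M=56.077): mol = 0.45509; Ca = 0.45509, O = 0.45509.
SiO2 (M=60.083): mol = 0.90175; Si = 0.90175, O = 1.80350.
ΣO = 2.71113; factor = 6/ΣO = 2.21310.
Mg apfu = 0.39798 × 2.21310 = 0.881.

0.881 Mg apfu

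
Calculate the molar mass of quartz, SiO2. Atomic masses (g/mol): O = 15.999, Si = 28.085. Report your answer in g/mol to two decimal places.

60.08 g/mol

M = 1·28.085 + 2·15.999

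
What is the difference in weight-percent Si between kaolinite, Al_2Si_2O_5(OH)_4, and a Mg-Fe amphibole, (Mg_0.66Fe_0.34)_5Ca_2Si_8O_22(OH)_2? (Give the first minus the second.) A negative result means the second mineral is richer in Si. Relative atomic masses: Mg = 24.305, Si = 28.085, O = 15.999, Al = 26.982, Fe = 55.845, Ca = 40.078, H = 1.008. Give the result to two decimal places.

-4.19 percentage points

First mineral: 56.170 g Si in 258.157 g formula = 21.76 wt% Si.
Second mineral: 224.680 g Si in 865.971 g formula = 25.95 wt% Si.
21.76% − 25.95% gives a difference of -4.19 percentage points.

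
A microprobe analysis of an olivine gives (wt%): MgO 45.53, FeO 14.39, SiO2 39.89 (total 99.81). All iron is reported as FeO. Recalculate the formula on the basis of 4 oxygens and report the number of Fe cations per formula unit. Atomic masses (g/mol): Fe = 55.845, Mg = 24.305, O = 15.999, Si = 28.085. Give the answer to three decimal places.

MgO: 45.53/40.304 = 1.12966 mol → 1.12966 mol Mg, 1.12966 mol O.
FeO: 14.39/71.844 = 0.20030 mol → 0.20030 mol Fe, 0.20030 mol O.
SiO2: 39.89/60.083 = 0.66391 mol → 0.66391 mol Si, 1.32782 mol O.
Total oxygen = 2.65778 mol. Normalization factor = 4/2.65778 = 1.50502.
Fe per 4 O = 0.20030 × 1.50502 = 0.301.

0.301 Fe apfu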